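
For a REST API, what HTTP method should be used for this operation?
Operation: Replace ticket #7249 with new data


GET = read, POST = create, PUT = update/replace, DELETE = remove
This operation is an update/replace.
PUT


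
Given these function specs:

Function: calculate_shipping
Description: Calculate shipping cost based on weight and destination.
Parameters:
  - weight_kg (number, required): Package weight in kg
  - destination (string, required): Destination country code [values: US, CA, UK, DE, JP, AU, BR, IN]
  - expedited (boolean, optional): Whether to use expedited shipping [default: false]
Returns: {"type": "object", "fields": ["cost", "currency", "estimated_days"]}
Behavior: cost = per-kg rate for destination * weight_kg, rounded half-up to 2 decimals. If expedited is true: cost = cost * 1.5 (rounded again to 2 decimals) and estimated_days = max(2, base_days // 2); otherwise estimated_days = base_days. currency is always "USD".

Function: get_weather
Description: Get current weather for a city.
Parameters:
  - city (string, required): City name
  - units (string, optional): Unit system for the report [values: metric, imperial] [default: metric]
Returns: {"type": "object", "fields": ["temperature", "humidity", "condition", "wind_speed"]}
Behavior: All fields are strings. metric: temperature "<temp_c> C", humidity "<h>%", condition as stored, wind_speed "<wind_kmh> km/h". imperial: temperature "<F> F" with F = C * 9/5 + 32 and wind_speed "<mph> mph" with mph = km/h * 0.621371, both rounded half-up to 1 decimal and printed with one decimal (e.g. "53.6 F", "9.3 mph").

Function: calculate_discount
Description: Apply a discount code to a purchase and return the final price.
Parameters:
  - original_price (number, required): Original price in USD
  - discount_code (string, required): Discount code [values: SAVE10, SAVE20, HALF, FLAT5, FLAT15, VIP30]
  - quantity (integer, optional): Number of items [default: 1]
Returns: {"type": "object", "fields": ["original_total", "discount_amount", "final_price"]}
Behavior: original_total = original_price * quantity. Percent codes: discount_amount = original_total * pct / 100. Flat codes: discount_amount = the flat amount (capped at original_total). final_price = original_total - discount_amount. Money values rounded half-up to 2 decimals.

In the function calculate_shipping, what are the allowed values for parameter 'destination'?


The calculate_shipping spec declares:
  - destination (string, required): Destination country code [values: US, CA, UK, DE, JP, AU, BR, IN]
Allowed values:
US, CA, UK, DE, JP, AU, BR, IN


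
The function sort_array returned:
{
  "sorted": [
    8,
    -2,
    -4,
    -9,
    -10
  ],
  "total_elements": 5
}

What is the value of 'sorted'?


[8, -2, -4, -9, -10]


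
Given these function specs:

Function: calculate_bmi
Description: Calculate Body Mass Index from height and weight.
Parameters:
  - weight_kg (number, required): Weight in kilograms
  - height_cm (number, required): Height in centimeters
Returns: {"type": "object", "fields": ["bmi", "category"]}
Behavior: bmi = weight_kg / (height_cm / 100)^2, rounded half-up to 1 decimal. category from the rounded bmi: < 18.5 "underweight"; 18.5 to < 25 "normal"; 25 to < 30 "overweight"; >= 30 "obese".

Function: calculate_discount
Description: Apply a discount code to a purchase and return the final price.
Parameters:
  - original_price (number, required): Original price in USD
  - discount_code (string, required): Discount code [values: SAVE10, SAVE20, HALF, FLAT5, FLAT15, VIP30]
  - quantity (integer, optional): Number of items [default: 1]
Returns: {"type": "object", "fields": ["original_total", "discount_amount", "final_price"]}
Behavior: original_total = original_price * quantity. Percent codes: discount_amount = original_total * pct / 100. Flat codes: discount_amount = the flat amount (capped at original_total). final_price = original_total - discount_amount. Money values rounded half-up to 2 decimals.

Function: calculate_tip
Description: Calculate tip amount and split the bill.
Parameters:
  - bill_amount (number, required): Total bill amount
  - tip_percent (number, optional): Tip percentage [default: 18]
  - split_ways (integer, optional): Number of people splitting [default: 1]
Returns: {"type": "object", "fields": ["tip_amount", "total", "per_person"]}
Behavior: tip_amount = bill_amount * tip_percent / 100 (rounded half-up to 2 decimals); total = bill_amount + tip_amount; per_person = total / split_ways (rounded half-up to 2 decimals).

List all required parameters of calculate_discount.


Parameters of calculate_discount and their required/optional flag:
  original_price: required
  discount_code: required
  quantity: optional
discount_code, original_price


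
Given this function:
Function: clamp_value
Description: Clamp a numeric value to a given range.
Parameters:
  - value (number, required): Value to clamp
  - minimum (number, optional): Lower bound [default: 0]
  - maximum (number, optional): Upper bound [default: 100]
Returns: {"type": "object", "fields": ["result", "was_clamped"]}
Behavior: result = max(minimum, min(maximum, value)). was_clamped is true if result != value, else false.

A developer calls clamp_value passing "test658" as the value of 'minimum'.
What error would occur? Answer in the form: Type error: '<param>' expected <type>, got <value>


Spec: 'minimum' is declared as number; "test658" is a string.
Type error: 'minimum' expected number, got "test658"


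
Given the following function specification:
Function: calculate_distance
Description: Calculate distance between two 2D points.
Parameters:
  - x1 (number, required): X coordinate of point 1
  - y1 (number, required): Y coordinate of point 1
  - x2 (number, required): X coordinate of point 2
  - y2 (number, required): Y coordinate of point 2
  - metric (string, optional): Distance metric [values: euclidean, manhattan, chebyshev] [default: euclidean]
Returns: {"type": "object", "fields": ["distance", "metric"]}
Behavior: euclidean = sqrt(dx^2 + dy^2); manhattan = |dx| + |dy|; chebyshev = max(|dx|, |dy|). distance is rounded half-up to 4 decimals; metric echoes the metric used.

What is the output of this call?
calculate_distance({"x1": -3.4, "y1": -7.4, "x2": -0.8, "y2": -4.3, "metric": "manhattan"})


|dx| = |-0.8 - -3.4| = 2.6; |dy| = |-4.3 - -7.4| = 3.1
manhattan: 2.6 + 3.1 = 5.7
Round to 4 decimals: 5.7
Output:
{"distance": 5.7, "metric": "manhattan"}


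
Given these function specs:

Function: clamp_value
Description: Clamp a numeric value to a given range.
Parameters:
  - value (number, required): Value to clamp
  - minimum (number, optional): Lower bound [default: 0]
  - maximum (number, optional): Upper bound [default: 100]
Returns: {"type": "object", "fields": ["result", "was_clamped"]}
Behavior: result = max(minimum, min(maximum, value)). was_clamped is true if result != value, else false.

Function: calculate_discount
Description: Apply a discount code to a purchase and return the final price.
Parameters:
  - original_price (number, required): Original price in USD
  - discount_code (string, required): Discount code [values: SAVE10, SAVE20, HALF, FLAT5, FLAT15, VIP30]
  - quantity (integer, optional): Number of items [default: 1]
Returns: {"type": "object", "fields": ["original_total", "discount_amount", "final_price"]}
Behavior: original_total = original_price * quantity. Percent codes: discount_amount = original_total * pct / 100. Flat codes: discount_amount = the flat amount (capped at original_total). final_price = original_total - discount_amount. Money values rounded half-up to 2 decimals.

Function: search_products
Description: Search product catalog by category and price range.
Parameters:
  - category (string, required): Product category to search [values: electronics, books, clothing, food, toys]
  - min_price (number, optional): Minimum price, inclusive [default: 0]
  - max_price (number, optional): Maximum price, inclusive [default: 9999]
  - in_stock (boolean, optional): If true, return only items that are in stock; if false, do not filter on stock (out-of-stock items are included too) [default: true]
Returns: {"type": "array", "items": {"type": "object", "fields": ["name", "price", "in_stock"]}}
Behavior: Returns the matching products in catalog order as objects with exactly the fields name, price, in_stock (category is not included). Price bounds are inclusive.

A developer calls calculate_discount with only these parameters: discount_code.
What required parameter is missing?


Required parameters: original_price, discount_code
Provided: discount_code
Missing: original_price
original_price


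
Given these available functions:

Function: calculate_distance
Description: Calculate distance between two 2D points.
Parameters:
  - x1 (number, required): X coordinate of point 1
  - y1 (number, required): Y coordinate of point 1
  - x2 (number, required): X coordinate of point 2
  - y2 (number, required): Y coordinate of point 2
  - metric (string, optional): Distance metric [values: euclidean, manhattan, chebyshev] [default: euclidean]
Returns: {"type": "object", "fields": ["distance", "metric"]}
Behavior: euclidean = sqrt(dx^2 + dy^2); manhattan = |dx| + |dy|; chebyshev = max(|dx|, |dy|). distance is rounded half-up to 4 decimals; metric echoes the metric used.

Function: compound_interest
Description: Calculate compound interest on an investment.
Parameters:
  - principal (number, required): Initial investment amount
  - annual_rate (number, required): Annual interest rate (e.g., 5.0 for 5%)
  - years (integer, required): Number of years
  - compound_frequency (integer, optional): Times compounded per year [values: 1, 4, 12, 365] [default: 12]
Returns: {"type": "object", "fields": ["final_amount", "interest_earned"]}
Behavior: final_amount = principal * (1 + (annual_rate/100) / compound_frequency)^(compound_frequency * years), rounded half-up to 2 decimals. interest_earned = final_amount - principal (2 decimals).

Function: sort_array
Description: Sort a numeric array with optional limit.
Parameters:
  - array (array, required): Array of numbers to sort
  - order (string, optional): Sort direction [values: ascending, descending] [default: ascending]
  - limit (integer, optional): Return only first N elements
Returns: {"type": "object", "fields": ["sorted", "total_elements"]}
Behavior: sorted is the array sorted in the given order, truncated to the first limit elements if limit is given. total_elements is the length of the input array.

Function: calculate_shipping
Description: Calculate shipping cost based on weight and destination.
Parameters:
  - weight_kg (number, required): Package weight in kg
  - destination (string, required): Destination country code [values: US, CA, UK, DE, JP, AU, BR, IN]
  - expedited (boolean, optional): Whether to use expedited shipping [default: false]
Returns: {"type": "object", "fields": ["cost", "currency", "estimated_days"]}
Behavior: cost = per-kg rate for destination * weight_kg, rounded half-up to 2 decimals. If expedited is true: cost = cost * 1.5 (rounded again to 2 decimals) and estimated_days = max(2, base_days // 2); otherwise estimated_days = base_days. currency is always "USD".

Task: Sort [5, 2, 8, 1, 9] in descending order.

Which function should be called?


The task needs a function whose description is: Sort a numeric array with optional limit.
sort_array


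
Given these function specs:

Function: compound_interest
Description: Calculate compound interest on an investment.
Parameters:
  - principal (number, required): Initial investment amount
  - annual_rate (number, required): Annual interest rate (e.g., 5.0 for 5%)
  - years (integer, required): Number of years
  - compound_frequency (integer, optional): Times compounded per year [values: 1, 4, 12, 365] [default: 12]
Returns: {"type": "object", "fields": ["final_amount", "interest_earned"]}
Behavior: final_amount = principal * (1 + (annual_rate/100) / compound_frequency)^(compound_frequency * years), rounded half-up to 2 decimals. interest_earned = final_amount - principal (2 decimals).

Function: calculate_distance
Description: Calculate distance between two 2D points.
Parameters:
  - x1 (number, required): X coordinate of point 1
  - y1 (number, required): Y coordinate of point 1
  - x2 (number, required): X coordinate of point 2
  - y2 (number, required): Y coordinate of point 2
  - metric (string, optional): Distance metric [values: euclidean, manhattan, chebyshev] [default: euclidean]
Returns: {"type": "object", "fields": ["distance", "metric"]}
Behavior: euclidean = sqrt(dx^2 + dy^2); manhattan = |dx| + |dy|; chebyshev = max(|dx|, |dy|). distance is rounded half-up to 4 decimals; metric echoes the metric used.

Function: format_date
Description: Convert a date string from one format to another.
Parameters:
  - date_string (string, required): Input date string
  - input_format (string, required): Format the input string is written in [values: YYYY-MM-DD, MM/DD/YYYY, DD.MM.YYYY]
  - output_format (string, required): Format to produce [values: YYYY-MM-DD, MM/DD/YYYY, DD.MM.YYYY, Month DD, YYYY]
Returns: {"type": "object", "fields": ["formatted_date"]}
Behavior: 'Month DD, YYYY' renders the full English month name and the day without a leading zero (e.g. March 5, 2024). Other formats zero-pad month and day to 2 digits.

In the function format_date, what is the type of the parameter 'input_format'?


The format_date spec declares:
  - input_format (string, required): Format the input string is written in [values: YYYY-MM-DD, MM/DD/YYYY, DD.MM.YYYY]
Type:
string


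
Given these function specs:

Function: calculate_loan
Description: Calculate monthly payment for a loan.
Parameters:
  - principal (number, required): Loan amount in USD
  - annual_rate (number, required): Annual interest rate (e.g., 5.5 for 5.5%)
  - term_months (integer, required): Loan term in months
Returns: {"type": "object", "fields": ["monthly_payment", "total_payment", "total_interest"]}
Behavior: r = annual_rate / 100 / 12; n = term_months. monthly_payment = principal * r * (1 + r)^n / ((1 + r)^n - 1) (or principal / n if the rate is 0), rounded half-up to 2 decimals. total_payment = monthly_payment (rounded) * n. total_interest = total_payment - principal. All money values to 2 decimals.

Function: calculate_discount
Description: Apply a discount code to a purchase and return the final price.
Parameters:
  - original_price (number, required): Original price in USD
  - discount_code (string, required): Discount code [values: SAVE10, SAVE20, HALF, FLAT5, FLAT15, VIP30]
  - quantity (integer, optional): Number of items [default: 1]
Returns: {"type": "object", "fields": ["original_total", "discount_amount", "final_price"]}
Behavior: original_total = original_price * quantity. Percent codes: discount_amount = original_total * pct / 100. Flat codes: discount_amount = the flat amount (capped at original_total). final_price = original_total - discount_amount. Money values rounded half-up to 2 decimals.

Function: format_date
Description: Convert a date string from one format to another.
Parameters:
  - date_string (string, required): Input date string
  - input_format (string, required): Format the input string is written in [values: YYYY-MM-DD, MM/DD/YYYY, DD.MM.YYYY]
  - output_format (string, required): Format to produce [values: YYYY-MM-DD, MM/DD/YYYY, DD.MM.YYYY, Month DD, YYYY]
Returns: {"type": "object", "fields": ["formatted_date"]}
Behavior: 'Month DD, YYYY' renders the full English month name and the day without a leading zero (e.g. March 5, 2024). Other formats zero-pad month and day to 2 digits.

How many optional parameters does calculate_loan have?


Parameters of calculate_loan: principal (required), annual_rate (required), term_months (required)
Optional count:
0


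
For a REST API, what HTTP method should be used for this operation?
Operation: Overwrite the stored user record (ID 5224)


GET = read, POST = create, PUT = update/replace, DELETE = remove
This operation is an update/replace.
PUT


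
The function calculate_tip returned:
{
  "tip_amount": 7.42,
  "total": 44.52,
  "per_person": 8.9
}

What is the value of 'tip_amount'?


7.42


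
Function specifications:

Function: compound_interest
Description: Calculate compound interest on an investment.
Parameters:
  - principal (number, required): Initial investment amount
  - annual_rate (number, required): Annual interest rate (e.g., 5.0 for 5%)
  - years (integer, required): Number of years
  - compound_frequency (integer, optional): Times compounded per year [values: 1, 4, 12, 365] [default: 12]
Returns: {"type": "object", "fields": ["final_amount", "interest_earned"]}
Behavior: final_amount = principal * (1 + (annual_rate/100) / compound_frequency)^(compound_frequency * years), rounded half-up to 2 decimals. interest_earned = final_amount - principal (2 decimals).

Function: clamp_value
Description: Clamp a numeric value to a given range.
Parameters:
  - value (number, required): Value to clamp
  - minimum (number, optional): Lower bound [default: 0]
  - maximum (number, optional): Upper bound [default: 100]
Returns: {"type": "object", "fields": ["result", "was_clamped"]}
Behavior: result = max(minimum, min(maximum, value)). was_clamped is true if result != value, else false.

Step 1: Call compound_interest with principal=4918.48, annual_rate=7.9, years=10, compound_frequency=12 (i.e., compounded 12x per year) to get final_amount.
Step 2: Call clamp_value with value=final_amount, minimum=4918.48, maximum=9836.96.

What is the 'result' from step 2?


Step 1: compound_interest
  rate per period = 7.9/100/12 = 0.006583333333 (keep full precision); periods = 12 * 10 = 120
  (1 + 0.006583333333)^120 = 2.19769908
  final_amount = 4918.48 * 2.19769908 = 10809.33897 -> 10809.34
  interest_earned = 10809.34 - 4918.48 = 5890.86
  -> final_amount = 10809.34
Step 2: clamp_value(value=10809.34, minimum=4918.48, maximum=9836.96)
  result = max(4918.48, min(9836.96, 10809.34)) = max(4918.48, 9836.96) = 9836.96
  was_clamped = (9836.96 != 10809.34) = true
  -> result = 9836.96
9836.96


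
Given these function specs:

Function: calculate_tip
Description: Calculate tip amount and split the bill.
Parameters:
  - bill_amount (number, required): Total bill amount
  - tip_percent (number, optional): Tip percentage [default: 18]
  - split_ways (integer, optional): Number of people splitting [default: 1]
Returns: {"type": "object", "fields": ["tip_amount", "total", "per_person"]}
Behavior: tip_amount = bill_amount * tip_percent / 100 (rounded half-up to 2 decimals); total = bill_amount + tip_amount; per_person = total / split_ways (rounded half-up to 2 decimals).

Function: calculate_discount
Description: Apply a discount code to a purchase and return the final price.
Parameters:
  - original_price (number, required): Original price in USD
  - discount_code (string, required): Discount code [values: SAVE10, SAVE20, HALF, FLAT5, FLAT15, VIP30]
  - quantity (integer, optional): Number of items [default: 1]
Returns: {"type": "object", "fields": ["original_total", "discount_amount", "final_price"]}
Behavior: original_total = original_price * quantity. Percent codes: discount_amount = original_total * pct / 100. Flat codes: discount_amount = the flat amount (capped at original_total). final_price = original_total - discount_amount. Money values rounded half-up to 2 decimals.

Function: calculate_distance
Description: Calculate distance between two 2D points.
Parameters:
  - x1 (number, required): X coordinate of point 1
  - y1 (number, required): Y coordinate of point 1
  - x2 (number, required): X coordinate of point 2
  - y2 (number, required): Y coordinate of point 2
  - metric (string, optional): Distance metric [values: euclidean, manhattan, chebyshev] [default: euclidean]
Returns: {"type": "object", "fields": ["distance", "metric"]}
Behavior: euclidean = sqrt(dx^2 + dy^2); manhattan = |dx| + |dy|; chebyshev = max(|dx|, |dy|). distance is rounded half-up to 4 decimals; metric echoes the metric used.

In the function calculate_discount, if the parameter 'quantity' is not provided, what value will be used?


The calculate_discount spec declares:
  - quantity (integer, optional): Number of items [default: 1]
Default:
1


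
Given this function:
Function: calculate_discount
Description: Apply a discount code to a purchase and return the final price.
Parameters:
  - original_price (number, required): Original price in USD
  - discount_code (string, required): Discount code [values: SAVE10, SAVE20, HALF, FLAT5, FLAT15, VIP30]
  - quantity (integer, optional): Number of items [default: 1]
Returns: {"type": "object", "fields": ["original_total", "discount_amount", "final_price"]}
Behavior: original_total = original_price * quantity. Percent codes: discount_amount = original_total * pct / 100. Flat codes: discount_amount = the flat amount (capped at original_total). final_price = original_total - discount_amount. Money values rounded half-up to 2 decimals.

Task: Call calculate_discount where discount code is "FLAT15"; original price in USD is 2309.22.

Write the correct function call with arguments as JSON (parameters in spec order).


Mapping each described value to its parameter name:
  'Discount code' -> discount_code = "FLAT15"
  'Original price in USD' -> original_price = 2309.22
calculate_discount({"original_price": 2309.22, "discount_code": "FLAT15"})


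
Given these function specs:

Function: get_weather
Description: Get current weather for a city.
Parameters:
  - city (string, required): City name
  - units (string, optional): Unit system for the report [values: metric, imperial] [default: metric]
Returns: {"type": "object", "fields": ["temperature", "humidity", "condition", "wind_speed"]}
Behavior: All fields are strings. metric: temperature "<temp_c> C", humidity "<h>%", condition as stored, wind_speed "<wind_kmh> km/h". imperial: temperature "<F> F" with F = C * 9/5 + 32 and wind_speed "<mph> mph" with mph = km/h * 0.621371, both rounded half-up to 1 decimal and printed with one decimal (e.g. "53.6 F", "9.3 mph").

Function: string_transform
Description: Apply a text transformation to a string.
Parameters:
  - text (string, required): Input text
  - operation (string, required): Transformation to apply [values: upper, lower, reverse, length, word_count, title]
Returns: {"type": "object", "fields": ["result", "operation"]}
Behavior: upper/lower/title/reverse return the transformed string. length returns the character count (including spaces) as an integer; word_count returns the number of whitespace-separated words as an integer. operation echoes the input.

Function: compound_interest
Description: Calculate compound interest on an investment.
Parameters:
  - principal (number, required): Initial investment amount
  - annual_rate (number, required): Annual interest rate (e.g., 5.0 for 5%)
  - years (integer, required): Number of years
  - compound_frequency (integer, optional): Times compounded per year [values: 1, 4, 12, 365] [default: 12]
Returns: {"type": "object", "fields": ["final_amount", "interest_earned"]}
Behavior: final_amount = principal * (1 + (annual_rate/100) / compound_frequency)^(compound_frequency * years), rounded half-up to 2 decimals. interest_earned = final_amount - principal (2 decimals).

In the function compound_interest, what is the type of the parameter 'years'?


The compound_interest spec declares:
  - years (integer, required): Number of years
Type:
integer


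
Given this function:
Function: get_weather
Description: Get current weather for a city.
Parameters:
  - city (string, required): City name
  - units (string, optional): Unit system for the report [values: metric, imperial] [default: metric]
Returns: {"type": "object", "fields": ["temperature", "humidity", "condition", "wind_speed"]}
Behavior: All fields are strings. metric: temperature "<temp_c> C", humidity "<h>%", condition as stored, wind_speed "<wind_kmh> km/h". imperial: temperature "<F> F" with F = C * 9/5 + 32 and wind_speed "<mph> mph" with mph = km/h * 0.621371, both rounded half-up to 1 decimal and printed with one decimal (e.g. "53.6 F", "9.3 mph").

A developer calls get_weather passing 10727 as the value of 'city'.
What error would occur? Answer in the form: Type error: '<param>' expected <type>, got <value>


Spec: 'city' is declared as string; 10727 is an integer.
Type error: 'city' expected string, got 10727


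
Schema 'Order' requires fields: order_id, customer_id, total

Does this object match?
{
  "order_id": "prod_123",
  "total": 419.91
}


Checking required fields...
Missing: customer_id
Invalid - missing required field 'customer_id'


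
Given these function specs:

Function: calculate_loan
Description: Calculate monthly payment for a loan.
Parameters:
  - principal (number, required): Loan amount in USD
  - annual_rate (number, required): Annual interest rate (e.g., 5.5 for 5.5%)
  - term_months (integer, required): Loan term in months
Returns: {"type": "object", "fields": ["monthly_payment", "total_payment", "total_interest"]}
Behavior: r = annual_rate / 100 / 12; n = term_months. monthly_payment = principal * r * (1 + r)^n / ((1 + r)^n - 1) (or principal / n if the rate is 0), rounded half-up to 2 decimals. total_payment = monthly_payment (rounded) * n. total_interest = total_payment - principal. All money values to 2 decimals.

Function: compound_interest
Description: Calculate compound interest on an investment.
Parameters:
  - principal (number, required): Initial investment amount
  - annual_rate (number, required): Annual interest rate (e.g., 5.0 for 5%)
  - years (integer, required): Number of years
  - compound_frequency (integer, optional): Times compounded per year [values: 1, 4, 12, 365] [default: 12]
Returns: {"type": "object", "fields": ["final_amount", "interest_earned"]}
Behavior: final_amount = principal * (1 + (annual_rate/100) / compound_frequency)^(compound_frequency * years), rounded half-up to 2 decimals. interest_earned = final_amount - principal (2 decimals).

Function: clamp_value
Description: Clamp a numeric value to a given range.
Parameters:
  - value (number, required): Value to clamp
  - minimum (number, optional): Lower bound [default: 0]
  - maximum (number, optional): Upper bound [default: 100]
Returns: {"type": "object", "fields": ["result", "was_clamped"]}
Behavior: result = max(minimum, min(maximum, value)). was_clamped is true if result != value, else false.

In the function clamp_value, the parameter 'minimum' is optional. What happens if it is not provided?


The clamp_value spec declares:
  - minimum (number, optional): Lower bound [default: 0]
It defaults to 0


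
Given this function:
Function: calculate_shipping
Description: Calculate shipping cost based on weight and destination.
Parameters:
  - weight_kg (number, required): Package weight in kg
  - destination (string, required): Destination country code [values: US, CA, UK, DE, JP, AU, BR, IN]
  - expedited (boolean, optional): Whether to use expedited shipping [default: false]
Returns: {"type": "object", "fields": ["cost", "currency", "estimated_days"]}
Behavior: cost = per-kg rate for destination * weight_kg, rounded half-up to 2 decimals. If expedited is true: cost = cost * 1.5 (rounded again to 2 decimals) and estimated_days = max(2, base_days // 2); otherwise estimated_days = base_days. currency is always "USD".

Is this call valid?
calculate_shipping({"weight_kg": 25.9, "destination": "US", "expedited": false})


Checking all required parameters present and types match... All valid.
Valid


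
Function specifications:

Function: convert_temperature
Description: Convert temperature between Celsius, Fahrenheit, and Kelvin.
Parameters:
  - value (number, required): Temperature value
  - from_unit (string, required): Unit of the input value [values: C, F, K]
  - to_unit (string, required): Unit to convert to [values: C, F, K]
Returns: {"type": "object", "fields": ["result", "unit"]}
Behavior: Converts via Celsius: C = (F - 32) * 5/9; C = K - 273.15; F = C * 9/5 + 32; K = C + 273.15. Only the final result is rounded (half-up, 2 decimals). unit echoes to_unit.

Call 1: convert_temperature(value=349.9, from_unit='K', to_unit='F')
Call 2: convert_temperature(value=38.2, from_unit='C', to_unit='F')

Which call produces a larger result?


Call 1:
  To C: 349.9 - 273.15 = 76.75
  To F: 76.75 * 9/5 + 32 = 170.15
  Round to 2 decimals: 170.15
  -> 170.15 F
Call 2:
  Input already in C: 38.2
  To F: 38.2 * 9/5 + 32 = 100.76
  Round to 2 decimals: 100.76
  -> 100.76 F
Call 1 (170.15 F)


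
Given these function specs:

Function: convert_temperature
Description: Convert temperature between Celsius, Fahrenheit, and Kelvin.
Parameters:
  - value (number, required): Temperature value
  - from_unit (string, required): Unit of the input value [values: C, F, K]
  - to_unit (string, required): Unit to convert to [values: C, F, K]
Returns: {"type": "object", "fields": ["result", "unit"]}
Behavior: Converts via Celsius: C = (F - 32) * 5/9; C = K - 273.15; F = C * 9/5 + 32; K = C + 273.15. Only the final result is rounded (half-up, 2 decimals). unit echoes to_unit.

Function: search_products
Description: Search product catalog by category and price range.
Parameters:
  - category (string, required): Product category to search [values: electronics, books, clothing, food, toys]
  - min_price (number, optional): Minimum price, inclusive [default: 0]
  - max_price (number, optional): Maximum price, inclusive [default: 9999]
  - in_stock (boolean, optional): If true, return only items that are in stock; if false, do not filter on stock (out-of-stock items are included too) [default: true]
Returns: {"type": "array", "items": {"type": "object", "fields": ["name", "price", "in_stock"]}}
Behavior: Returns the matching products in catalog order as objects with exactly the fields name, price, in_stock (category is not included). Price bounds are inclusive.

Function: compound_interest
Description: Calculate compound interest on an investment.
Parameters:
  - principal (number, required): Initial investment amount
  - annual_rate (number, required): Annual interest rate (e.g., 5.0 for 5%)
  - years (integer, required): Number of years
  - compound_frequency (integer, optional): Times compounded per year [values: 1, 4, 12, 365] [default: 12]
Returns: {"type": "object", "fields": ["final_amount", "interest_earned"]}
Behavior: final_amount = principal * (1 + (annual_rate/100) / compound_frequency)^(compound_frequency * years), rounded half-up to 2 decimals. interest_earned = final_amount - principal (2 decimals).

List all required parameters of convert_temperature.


Parameters of convert_temperature and their required/optional flag:
  value: required
  from_unit: required
  to_unit: required
from_unit, to_unit, value


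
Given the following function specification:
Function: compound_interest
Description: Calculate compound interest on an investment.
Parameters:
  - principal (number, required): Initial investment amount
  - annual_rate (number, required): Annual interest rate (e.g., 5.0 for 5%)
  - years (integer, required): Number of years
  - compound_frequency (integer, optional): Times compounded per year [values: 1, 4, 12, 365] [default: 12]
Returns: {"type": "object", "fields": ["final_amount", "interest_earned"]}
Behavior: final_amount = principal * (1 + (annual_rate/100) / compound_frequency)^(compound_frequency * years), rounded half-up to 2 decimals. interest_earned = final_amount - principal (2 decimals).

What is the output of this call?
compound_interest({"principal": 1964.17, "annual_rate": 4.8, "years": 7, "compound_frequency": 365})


rate per period = 4.8/100/365 = 0.000131506849 (keep full precision); periods = 365 * 7 = 2555
(1 + 0.000131506849)^2555 = 1.39930811
final_amount = 1964.17 * 1.39930811 = 2748.479014 -> 2748.48
interest_earned = 2748.48 - 1964.17 = 784.31
Output:
{"final_amount": 2748.48, "interest_earned": 784.31}


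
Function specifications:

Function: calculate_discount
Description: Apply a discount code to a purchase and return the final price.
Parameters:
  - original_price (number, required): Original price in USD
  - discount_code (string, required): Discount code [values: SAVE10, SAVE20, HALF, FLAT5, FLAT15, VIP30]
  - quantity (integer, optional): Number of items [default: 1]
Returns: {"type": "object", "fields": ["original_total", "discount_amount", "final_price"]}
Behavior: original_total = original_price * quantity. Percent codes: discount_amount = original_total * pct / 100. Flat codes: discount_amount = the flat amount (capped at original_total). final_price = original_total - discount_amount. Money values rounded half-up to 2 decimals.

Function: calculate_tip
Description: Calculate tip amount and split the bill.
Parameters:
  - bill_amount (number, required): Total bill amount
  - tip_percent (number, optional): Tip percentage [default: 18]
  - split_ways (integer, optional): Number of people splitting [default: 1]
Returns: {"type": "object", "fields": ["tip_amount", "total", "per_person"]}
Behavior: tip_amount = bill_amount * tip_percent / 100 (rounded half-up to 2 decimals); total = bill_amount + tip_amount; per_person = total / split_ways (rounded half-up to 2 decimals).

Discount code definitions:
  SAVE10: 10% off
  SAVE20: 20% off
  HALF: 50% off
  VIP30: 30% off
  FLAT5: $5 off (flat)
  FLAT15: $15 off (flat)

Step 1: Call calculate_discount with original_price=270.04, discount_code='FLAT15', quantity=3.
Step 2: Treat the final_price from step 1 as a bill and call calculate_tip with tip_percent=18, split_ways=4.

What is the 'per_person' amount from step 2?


Step 1: calculate_discount(original_price=270.04, discount_code=FLAT15, quantity=3)
  original_total = 270.04 * 3 = 810.12
  FLAT15 = $15 flat: discount_amount = min(15.00, 810.12) = 15.00
  final_price = 810.12 - 15.00 = 795.12
  -> final_price = 795.12
Step 2: calculate_tip(bill_amount=795.12, tip_percent=18, split_ways=4)
  tip_amount = 795.12 * 18/100 = 143.1216 -> 143.12
  total = 795.12 + 143.12 = 938.24
  per_person = 938.24 / 4 = 234.56 -> 234.56
  -> per_person = 234.56
$234.56


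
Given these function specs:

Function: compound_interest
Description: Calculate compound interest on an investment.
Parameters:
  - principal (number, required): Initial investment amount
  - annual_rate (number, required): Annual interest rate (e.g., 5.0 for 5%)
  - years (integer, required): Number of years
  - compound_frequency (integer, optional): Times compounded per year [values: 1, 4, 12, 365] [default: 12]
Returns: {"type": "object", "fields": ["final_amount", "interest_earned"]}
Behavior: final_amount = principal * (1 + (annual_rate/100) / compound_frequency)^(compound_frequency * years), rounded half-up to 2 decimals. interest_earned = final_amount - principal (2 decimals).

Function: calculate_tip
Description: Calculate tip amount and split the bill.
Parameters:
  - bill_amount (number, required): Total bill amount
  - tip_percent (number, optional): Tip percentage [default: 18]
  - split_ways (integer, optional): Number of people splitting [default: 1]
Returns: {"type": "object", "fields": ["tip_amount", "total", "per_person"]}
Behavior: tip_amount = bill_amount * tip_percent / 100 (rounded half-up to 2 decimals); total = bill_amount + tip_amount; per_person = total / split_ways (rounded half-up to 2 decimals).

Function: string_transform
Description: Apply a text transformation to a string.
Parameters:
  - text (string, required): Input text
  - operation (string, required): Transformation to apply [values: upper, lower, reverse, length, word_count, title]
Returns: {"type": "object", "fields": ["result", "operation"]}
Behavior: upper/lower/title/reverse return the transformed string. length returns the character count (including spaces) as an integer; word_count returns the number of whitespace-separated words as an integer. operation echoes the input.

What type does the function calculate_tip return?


The calculate_tip spec declares Returns: {"type": "object", "fields": ["tip_amount", "total", "per_person"]}
Type:
object


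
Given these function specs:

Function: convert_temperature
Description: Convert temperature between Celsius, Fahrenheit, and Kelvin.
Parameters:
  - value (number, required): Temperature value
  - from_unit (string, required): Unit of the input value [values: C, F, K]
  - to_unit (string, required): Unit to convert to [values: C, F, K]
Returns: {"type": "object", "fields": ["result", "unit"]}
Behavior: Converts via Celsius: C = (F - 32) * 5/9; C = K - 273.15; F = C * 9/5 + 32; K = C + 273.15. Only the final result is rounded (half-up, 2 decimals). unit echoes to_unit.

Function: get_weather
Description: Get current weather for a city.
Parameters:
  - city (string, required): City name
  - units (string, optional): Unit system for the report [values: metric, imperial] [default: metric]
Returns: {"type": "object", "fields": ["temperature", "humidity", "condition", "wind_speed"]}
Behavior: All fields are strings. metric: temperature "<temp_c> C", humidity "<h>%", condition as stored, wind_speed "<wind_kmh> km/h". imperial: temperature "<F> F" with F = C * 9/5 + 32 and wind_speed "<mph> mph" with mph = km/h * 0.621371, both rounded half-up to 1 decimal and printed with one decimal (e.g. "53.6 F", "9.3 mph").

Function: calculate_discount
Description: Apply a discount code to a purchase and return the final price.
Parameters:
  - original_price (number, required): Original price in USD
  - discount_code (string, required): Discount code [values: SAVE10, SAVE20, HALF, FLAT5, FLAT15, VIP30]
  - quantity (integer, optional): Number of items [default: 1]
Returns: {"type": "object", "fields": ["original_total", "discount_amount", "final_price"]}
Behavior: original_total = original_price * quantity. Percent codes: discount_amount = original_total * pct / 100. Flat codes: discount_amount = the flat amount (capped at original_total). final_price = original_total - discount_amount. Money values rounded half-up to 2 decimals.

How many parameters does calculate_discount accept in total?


Parameters of calculate_discount: original_price (required), discount_code (required), quantity (optional)
Total:
3


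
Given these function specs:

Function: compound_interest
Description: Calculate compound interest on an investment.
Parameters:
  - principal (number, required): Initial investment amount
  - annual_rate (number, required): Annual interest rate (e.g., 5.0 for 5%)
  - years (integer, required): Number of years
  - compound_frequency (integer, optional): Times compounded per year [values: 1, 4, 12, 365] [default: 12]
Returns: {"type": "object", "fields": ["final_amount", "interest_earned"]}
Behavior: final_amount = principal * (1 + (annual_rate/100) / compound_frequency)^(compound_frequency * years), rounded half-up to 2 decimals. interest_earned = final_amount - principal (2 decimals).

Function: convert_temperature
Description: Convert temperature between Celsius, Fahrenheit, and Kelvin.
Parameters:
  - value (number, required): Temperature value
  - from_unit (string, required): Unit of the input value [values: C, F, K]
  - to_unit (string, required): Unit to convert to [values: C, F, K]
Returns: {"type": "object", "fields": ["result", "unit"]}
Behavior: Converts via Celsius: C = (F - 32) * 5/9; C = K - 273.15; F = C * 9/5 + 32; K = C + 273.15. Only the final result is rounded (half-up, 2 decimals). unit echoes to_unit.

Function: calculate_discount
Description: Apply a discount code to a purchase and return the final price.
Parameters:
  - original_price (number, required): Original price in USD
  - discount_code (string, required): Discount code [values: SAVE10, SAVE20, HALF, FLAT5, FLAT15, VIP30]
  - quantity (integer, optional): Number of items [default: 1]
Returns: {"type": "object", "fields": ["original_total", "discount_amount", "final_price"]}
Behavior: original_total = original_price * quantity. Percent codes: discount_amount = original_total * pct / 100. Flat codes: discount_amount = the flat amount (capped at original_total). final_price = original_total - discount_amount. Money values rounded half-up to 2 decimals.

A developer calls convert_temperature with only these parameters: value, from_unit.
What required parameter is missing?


Required parameters: value, from_unit, to_unit
Provided: value, from_unit
Missing: to_unit
to_unit


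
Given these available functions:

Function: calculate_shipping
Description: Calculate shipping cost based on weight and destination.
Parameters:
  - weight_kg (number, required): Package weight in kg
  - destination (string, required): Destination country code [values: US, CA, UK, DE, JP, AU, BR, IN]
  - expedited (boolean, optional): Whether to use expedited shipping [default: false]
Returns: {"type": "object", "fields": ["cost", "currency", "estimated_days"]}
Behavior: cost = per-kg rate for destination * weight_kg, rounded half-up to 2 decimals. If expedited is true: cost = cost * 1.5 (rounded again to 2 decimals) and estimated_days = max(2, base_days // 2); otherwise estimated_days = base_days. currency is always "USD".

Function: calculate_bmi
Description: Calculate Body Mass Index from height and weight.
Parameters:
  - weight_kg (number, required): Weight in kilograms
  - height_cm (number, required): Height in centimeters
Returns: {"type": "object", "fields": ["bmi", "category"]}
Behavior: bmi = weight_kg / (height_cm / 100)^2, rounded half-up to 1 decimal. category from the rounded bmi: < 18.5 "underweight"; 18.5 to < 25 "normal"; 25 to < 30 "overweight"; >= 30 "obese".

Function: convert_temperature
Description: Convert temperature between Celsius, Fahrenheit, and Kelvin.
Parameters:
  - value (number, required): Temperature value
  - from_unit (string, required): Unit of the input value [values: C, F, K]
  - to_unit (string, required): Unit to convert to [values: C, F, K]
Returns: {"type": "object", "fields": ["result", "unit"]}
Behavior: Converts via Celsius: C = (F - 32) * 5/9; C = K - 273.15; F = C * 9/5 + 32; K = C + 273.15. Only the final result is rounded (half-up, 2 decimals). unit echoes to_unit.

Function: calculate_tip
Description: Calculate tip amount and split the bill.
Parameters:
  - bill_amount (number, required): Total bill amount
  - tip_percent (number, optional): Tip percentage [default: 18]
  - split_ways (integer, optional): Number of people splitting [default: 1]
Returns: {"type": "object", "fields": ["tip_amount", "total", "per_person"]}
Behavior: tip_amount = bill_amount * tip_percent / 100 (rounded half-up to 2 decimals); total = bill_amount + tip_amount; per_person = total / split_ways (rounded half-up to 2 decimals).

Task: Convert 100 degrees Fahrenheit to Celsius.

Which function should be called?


The task needs a function whose description is: Convert temperature between Celsius, Fahrenheit, and Kelvin.
convert_temperature
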